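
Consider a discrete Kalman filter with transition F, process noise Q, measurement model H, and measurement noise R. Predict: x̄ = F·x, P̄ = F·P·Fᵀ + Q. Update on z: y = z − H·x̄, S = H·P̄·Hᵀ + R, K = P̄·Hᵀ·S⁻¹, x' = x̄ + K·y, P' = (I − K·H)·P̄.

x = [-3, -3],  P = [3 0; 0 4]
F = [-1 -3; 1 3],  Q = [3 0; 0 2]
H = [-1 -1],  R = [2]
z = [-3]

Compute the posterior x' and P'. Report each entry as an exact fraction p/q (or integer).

x' = [93/7, -78/7]
P' = [285/7 -279/7; -279/7 283/7]

x̄ = F·x = [12, -12]
P̄ = F·P·Fᵀ + Q = [42 -39; -39 41]
y = z − H·x̄ = [-3]
S = H·P̄·Hᵀ + R = [7]
K = P̄·Hᵀ·S⁻¹ = [-3/7; -2/7]
x' = x̄ + K·y = [93/7, -78/7]
P' = (I − K·H)·P̄ = [285/7 -279/7; -279/7 283/7]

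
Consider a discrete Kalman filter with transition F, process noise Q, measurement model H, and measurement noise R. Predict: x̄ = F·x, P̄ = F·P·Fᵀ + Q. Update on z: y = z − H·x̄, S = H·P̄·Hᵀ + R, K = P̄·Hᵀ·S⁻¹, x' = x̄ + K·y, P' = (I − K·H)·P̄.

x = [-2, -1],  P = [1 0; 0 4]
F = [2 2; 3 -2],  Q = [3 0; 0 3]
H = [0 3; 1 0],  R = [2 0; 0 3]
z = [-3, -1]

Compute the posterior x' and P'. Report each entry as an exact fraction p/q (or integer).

x̄ = F·x = [-6, -4]
P̄ = F·P·Fᵀ + Q = [23 -10; -10 28]
y = z − H·x̄ = [9, 5]
S = H·P̄·Hᵀ + R = [254 -30; -30 26]
K = P̄·Hᵀ·S⁻¹ = [-45/2852 2471/2852; 471/1426 -5/1426]
x' = x̄ + K·y = [-2581/1426, -745/713]
P' = (I − K·H)·P̄ = [7413/2852 -15/1426; -15/1426 157/713]

x' = [-2581/1426, -745/713]
P' = [7413/2852 -15/1426; -15/1426 157/713]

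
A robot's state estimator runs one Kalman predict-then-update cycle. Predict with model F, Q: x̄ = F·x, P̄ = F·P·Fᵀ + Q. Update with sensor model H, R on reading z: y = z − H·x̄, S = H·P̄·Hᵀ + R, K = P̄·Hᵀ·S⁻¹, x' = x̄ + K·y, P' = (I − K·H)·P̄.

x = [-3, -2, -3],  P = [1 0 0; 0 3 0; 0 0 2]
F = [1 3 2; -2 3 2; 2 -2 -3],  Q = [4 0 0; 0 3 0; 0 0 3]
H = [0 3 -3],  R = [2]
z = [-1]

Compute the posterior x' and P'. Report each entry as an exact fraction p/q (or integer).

x' = [-12921/1325, 714/1325, 1181/1325]
P' = [19511/1325 2001/1325 1879/1325; 2001/1325 3666/1325 3514/1325; 1879/1325 3514/1325 3656/1325]

x̄ = F·x = [-15, -6, 7]
P̄ = F·P·Fᵀ + Q = [40 33 -28; 33 42 -34; -28 -34 37]
y = z − H·x̄ = [38]
S = H·P̄·Hᵀ + R = [1325]
K = P̄·Hᵀ·S⁻¹ = [183/1325; 228/1325; -213/1325]
x' = x̄ + K·y = [-12921/1325, 714/1325, 1181/1325]
P' = (I − K·H)·P̄ = [19511/1325 2001/1325 1879/1325; 2001/1325 3666/1325 3514/1325; 1879/1325 3514/1325 3656/1325]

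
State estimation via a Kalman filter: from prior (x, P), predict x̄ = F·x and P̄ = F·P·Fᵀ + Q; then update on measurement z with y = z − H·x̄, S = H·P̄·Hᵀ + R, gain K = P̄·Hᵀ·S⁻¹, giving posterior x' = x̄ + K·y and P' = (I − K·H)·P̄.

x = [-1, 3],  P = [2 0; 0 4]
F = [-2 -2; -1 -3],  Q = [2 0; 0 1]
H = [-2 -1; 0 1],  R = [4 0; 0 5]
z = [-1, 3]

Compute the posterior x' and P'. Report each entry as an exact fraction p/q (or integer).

x̄ = F·x = [-4, -8]
P̄ = F·P·Fᵀ + Q = [26 28; 28 39]
y = z − H·x̄ = [-17, 11]
S = H·P̄·Hᵀ + R = [259 -95; -95 44]
K = P̄·Hᵀ·S⁻¹ = [-860/2371 -348/2371; -475/2371 1076/2371]
x' = x̄ + K·y = [1308/2371, 943/2371]
P' = (I − K·H)·P̄ = [2590/2371 -1740/2371; -1740/2371 5380/2371]

x' = [1308/2371, 943/2371]
P' = [2590/2371 -1740/2371; -1740/2371 5380/2371]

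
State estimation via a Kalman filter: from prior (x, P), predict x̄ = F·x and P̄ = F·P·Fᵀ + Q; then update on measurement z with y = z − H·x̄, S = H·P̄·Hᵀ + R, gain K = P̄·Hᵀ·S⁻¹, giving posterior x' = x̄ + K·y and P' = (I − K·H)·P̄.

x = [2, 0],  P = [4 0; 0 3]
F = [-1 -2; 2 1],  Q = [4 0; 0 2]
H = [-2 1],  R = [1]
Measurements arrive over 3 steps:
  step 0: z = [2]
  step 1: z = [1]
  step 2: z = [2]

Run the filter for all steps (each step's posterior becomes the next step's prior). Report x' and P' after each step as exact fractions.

step 0: x' = [4/79, 169/79], P' = [122/79 217/79; 217/79 917/158]
step 1: x' = [-35502/47191, -22249/47191], P' = [35372/47191 53692/47191; 53692/47191 120313/47191]
step 2: x' = [-3304435/3309043, -329203/6618086], P' = [2464286/3309043 3718501/3309043; 3718501/3309043 16604615/6618086]

step 0: x̄ = F·x = [-2, 4]
step 0: P̄ = F·P·Fᵀ + Q = [20 -14; -14 21]
step 0: y = z − H·x̄ = [-6]
step 0: S = H·P̄·Hᵀ + R = [158]
step 0: K = P̄·Hᵀ·S⁻¹ = [-27/79; 49/158]
step 0: x' = x̄ + K·y = [4/79, 169/79]
step 0: P' = (I − K·H)·P̄ = [122/79 217/79; 217/79 917/158]
step 1: x̄ = F·x = [-342/79, 177/79]
step 1: P̄ = F·P·Fᵀ + Q = [3140/79 -2246/79; -2246/79 3945/158]
step 1: y = z − H·x̄ = [-782/79]
step 1: S = H·P̄·Hᵀ + R = [47191/158]
step 1: K = P̄·Hᵀ·S⁻¹ = [-17052/47191; 12929/47191]
step 1: x' = x̄ + K·y = [-35502/47191, -22249/47191]
step 1: P' = (I − K·H)·P̄ = [35372/47191 53692/47191; 53692/47191 120313/47191]
step 2: x̄ = F·x = [80000/47191, -93253/47191]
step 2: P̄ = F·P·Fᵀ + Q = [920156/47191 -579830/47191; -579830/47191 570951/47191]
step 2: y = z − H·x̄ = [347635/47191]
step 2: S = H·P̄·Hᵀ + R = [6618086/47191]
step 2: K = P̄·Hᵀ·S⁻¹ = [-1210071/3309043; 1730611/6618086]
step 2: x' = x̄ + K·y = [-3304435/3309043, -329203/6618086]
step 2: P' = (I − K·H)·P̄ = [2464286/3309043 3718501/3309043; 3718501/3309043 16604615/6618086]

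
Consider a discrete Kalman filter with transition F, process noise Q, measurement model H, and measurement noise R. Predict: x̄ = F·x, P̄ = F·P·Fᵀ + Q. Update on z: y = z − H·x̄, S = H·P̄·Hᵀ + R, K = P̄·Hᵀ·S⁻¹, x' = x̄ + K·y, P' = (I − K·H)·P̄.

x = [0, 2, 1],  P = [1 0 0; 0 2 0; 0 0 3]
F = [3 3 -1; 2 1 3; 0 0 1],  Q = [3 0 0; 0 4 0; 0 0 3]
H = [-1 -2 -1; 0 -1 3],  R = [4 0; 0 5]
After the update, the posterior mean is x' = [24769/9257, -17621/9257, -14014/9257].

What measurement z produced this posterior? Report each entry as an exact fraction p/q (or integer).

x̄ = F·x = [5, 5, 1]
P̄ = F·P·Fᵀ + Q = [33 3 -3; 3 37 9; -3 9 6]
S = H·P̄·Hᵀ + R = [233 23; 23 42]
K = P̄·Hᵀ·S⁻¹ = [-1236/9257 -1968/9257; -3382/9257 -352/9257; -1089/9257 2580/9257]
x' − x̄ = [-21516/9257, -63906/9257, -23271/9257] = K·y
y = (KᵀK)⁻¹·Kᵀ·(x' − x̄) = [19, -1]
z = y + H·x̄ = [19, -1] + [-16, -2] = [3, -3]

z = [3, -3]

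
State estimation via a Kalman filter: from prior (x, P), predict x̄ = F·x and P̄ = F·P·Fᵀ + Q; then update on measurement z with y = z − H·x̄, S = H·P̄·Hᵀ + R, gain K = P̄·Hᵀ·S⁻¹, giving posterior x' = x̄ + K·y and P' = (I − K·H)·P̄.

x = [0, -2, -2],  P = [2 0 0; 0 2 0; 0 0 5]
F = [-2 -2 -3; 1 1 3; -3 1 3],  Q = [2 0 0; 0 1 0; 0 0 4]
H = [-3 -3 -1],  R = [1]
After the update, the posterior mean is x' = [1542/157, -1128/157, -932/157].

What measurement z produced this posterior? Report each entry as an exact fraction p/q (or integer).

z = [-2]

x̄ = F·x = [10, -8, -8]
P̄ = F·P·Fᵀ + Q = [63 -53 -37; -53 50 41; -37 41 69]
S = H·P̄·Hᵀ + R = [157]
K = P̄·Hᵀ·S⁻¹ = [7/157; -32/157; -81/157]
x' − x̄ = [-28/157, 128/157, 324/157] = K·y
y = (KᵀK)⁻¹·Kᵀ·(x' − x̄) = [-4]
z = y + H·x̄ = [-4] + [2] = [-2]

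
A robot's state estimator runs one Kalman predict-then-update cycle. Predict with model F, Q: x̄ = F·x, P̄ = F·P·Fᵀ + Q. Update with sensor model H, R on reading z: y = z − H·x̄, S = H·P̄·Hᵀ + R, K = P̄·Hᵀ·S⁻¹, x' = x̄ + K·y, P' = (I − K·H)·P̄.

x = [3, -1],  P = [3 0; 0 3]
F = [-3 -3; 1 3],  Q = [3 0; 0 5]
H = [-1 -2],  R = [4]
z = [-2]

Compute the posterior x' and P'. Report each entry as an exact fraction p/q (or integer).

x̄ = F·x = [-6, 0]
P̄ = F·P·Fᵀ + Q = [57 -36; -36 35]
y = z − H·x̄ = [-8]
S = H·P̄·Hᵀ + R = [57]
K = P̄·Hᵀ·S⁻¹ = [5/19; -34/57]
x' = x̄ + K·y = [-154/19, 272/57]
P' = (I − K·H)·P̄ = [1008/19 -514/19; -514/19 839/57]

x' = [-154/19, 272/57]
P' = [1008/19 -514/19; -514/19 839/57]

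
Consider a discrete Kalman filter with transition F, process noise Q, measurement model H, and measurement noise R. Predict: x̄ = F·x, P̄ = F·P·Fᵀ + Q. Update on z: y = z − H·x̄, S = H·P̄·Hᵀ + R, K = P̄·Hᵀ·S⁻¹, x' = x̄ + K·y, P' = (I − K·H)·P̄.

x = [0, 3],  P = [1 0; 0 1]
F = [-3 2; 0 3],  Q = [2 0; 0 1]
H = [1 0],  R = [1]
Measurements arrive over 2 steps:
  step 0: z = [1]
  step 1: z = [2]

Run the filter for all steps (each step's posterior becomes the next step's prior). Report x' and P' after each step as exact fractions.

step 0: x̄ = F·x = [6, 9]
step 0: P̄ = F·P·Fᵀ + Q = [15 6; 6 10]
step 0: y = z − H·x̄ = [-5]
step 0: S = H·P̄·Hᵀ + R = [16]
step 0: K = P̄·Hᵀ·S⁻¹ = [15/16; 3/8]
step 0: x' = x̄ + K·y = [21/16, 57/8]
step 0: P' = (I − K·H)·P̄ = [15/16 3/8; 3/8 31/4]
step 1: x̄ = F·x = [165/16, 171/8]
step 1: P̄ = F·P·Fᵀ + Q = [591/16 345/8; 345/8 283/4]
step 1: y = z − H·x̄ = [-133/16]
step 1: S = H·P̄·Hᵀ + R = [607/16]
step 1: K = P̄·Hᵀ·S⁻¹ = [591/607; 690/607]
step 1: x' = x̄ + K·y = [1347/607, 7239/607]
step 1: P' = (I − K·H)·P̄ = [591/607 690/607; 690/607 13189/607]

step 0: x' = [21/16, 57/8], P' = [15/16 3/8; 3/8 31/4]
step 1: x' = [1347/607, 7239/607], P' = [591/607 690/607; 690/607 13189/607]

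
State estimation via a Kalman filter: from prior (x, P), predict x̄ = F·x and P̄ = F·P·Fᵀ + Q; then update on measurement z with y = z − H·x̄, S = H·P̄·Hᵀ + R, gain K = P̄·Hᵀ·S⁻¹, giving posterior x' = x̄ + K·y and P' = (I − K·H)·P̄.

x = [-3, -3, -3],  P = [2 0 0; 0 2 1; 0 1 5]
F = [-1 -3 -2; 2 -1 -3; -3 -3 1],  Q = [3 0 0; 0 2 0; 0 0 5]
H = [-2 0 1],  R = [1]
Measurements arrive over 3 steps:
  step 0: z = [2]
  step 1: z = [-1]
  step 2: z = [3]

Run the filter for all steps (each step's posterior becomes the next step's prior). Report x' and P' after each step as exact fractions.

step 0: x̄ = F·x = [18, 6, 15]
step 0: P̄ = F·P·Fᵀ + Q = [55 43 17; 43 63 -13; 17 -13 40]
step 0: y = z − H·x̄ = [23]
step 0: S = H·P̄·Hᵀ + R = [193]
step 0: K = P̄·Hᵀ·S⁻¹ = [-93/193; -99/193; 6/193]
step 0: x' = x̄ + K·y = [1335/193, -1119/193, 3033/193]
step 0: P' = (I − K·H)·P̄ = [1966/193 -908/193 3839/193; -908/193 2358/193 -1915/193; 3839/193 -1915/193 7684/193]
step 1: x̄ = F·x = [-4044/193, -5310/193, 2385/193]
step 1: P̄ = F·P·Fᵀ + Q = [41431/193 28882/193 14306/193; 28882/193 25838/193 1859/193; 14306/193 1859/193 19677/193]
step 1: y = z − H·x̄ = [-10666/193]
step 1: S = H·P̄·Hᵀ + R = [128370/193]
step 1: K = P̄·Hᵀ·S⁻¹ = [-11426/21395; -3727/8558; -1787/25674]
step 1: x' = x̄ + K·y = [183152/21395, -14743/4279, 208012/12837]
step 1: P' = (I − K·H)·P̄ = [534173/21395 -21596/4279 211384/4279; -21596/4279 66133/8558 -90111/8558; 211384/4279 -90111/8558 2534821/25674]
step 2: x̄ = F·x = [-1966141/64185, -600041/21395, 55127/64185]
step 2: P̄ = F·P·Fᵀ + Q = [68473343/128370 9106684/21395 6536452/64185; 9106684/21395 7753187/21395 1101747/21395; 6536452/64185 1101747/21395 4744141/64185]
step 2: y = z − H·x̄ = [-3794854/64185]
step 2: S = H·P̄·Hᵀ + R = [115609204/64185]
step 2: K = P̄·Hᵀ·S⁻¹ = [-61936891/115609204; -51334863/115609204; -8328763/115609204]
step 2: x' = x̄ + K·y = [60274695/57804602, -103626057/57804602, 295860623/57804602]
step 2: P' = (I − K·H)·P̄ = [1899133333/115609204 -328306445/115609204 3736329775/115609204; -328306445/115609204 837441355/115609204 -707947753/115609204; 3736329775/115609204 -707947753/115609204 7464330787/115609204]

step 0: x' = [1335/193, -1119/193, 3033/193], P' = [1966/193 -908/193 3839/193; -908/193 2358/193 -1915/193; 3839/193 -1915/193 7684/193]
step 1: x' = [183152/21395, -14743/4279, 208012/12837], P' = [534173/21395 -21596/4279 211384/4279; -21596/4279 66133/8558 -90111/8558; 211384/4279 -90111/8558 2534821/25674]
step 2: x' = [60274695/57804602, -103626057/57804602, 295860623/57804602], P' = [1899133333/115609204 -328306445/115609204 3736329775/115609204; -328306445/115609204 837441355/115609204 -707947753/115609204; 3736329775/115609204 -707947753/115609204 7464330787/115609204]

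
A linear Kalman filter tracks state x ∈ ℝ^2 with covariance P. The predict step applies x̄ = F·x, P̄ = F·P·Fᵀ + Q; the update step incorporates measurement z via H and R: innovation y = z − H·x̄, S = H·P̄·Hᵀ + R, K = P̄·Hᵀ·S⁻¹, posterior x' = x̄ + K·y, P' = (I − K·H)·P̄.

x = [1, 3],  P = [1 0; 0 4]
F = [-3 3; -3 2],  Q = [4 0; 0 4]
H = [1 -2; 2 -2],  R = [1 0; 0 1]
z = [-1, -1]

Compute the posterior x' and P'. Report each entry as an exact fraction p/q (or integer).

x' = [19/94, 293/470]
P' = [541/282 135/94; 135/94 563/470]

x̄ = F·x = [6, 3]
P̄ = F·P·Fᵀ + Q = [49 33; 33 29]
y = z − H·x̄ = [-1, -7]
S = H·P̄·Hᵀ + R = [34 16; 16 49]
K = P̄·Hᵀ·S⁻¹ = [-269/282 136/141; -451/470 112/235]
x' = x̄ + K·y = [19/94, 293/470]
P' = (I − K·H)·P̄ = [541/282 135/94; 135/94 563/470]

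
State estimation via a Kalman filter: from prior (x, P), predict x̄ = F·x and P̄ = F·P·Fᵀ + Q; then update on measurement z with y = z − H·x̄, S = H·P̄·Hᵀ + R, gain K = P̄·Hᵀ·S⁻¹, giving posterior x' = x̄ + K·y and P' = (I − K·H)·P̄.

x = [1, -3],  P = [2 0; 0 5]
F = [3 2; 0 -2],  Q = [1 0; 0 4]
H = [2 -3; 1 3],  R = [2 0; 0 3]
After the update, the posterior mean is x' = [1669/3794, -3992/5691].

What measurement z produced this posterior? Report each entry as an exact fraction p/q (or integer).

z = [3, -2]

x̄ = F·x = [-3, 6]
P̄ = F·P·Fᵀ + Q = [39 -20; -20 24]
S = H·P̄·Hᵀ + R = [614 -198; -198 138]
K = P̄·Hᵀ·S⁻¹ = [2481/7588 2405/7588; -215/1897 1219/5691]
x' − x̄ = [13051/3794, -38138/5691] = K·y
y = (KᵀK)⁻¹·Kᵀ·(x' − x̄) = [27, -17]
z = y + H·x̄ = [27, -17] + [-24, 15] = [3, -2]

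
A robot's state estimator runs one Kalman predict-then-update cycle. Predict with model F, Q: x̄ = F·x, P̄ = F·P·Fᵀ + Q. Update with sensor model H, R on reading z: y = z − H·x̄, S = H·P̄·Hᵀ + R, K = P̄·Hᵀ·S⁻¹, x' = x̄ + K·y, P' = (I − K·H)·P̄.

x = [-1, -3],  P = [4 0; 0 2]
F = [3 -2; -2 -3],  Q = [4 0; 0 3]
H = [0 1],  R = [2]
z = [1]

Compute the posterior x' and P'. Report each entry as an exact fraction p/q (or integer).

x' = [79/13, 59/39]
P' = [576/13 -8/13; -8/13 74/39]

x̄ = F·x = [3, 11]
P̄ = F·P·Fᵀ + Q = [48 -12; -12 37]
y = z − H·x̄ = [-10]
S = H·P̄·Hᵀ + R = [39]
K = P̄·Hᵀ·S⁻¹ = [-4/13; 37/39]
x' = x̄ + K·y = [79/13, 59/39]
P' = (I − K·H)·P̄ = [576/13 -8/13; -8/13 74/39]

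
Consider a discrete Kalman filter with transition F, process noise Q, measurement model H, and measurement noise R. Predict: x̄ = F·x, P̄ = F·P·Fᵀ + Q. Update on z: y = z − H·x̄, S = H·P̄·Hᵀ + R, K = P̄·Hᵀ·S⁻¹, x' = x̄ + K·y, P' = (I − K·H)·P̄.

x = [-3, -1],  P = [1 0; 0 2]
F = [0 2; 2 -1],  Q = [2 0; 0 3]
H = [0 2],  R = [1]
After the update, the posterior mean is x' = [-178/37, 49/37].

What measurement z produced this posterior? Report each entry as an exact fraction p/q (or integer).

z = [3]

x̄ = F·x = [-2, -5]
P̄ = F·P·Fᵀ + Q = [10 -4; -4 9]
S = H·P̄·Hᵀ + R = [37]
K = P̄·Hᵀ·S⁻¹ = [-8/37; 18/37]
x' − x̄ = [-104/37, 234/37] = K·y
y = (KᵀK)⁻¹·Kᵀ·(x' − x̄) = [13]
z = y + H·x̄ = [13] + [-10] = [3]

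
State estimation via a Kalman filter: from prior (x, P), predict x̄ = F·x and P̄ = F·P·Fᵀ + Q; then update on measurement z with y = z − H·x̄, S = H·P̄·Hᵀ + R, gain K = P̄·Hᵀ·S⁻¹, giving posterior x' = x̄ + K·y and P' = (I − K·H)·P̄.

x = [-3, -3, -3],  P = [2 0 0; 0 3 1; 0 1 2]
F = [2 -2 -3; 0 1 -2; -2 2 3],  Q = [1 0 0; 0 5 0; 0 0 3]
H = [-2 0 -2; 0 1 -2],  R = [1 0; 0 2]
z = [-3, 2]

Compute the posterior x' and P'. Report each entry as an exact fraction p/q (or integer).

x' = [7925/4174, 2530/2087, -1931/4174]
P' = [12089/4174 -9350/2087 -11193/4174; -9350/2087 19298/2087 9428/2087; -11193/4174 9428/2087 11277/4174]

x̄ = F·x = [9, 3, -9]
P̄ = F·P·Fᵀ + Q = [51 7 -50; 7 12 -7; -50 -7 53]
y = z − H·x̄ = [-3, -19]
S = H·P̄·Hᵀ + R = [17 12; 12 254]
K = P̄·Hᵀ·S⁻¹ = [-896/2087 1843/4174; -156/2087 221/2087; -84/2087 -1849/4174]
x' = x̄ + K·y = [7925/4174, 2530/2087, -1931/4174]
P' = (I − K·H)·P̄ = [12089/4174 -9350/2087 -11193/4174; -9350/2087 19298/2087 9428/2087; -11193/4174 9428/2087 11277/4174]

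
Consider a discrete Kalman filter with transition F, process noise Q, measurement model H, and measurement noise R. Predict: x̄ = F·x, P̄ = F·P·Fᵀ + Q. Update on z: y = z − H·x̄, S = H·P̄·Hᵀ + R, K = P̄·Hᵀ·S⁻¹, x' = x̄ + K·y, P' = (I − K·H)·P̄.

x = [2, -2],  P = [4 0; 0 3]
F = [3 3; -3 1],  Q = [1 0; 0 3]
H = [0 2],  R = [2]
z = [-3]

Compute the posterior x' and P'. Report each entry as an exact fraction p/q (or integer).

x' = [-351/85, -134/85]
P' = [3982/85 -27/85; -27/85 42/85]

x̄ = F·x = [0, -8]
P̄ = F·P·Fᵀ + Q = [64 -27; -27 42]
y = z − H·x̄ = [13]
S = H·P̄·Hᵀ + R = [170]
K = P̄·Hᵀ·S⁻¹ = [-27/85; 42/85]
x' = x̄ + K·y = [-351/85, -134/85]
P' = (I − K·H)·P̄ = [3982/85 -27/85; -27/85 42/85]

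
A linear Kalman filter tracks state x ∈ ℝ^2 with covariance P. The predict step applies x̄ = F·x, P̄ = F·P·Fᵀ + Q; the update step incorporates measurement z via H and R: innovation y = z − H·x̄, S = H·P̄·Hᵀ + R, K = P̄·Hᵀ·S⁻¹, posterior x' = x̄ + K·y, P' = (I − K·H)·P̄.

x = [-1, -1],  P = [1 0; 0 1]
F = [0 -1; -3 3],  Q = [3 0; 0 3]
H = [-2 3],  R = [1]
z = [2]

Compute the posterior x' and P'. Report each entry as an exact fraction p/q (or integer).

x̄ = F·x = [1, 0]
P̄ = F·P·Fᵀ + Q = [4 -3; -3 21]
y = z − H·x̄ = [4]
S = H·P̄·Hᵀ + R = [242]
K = P̄·Hᵀ·S⁻¹ = [-17/242; 69/242]
x' = x̄ + K·y = [87/121, 138/121]
P' = (I − K·H)·P̄ = [679/242 447/242; 447/242 321/242]

x' = [87/121, 138/121]
P' = [679/242 447/242; 447/242 321/242]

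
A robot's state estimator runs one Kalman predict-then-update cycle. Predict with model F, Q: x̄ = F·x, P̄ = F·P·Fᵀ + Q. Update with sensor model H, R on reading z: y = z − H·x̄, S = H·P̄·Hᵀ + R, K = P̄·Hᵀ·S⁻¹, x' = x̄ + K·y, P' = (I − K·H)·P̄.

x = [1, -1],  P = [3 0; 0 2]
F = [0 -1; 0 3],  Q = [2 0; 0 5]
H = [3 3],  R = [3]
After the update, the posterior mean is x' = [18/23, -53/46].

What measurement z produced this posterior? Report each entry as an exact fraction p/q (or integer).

z = [-1]

x̄ = F·x = [1, -3]
P̄ = F·P·Fᵀ + Q = [4 -6; -6 23]
S = H·P̄·Hᵀ + R = [138]
K = P̄·Hᵀ·S⁻¹ = [-1/23; 17/46]
x' − x̄ = [-5/23, 85/46] = K·y
y = (KᵀK)⁻¹·Kᵀ·(x' − x̄) = [5]
z = y + H·x̄ = [5] + [-6] = [-1]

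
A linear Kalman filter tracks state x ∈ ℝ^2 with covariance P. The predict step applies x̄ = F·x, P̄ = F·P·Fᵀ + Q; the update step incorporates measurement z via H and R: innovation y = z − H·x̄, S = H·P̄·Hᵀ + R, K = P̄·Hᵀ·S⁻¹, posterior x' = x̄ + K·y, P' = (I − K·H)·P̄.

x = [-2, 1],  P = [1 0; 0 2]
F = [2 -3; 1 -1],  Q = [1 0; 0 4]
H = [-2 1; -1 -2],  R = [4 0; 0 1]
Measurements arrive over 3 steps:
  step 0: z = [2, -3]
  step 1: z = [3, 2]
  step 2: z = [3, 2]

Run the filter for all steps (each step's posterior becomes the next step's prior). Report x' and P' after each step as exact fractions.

step 0: x̄ = F·x = [-7, -3]
step 0: P̄ = F·P·Fᵀ + Q = [23 8; 8 7]
step 0: y = z − H·x̄ = [-9, -16]
step 0: S = H·P̄·Hᵀ + R = [71 56; 56 84]
step 0: K = P̄·Hᵀ·S⁻¹ = [-36/101 -641/2828; 17/101 -529/1414]
step 0: x' = x̄ + K·y = [-117/707, 1040/707]
step 0: P' = (I − K·H)·P̄ = [1741/2828 -275/1414; -275/1414 201/707]
step 1: x̄ = F·x = [-3354/707, -1157/707]
step 1: P̄ = F·P·Fᵀ + Q = [5907/707 2161/707; 2161/707 14957/2828]
step 1: y = z − H·x̄ = [-490/101, -4254/707]
step 1: S = H·P̄·Hᵀ + R = [12315/404 3091/202; 3091/202 30215/707]
step 1: K = P̄·Hᵀ·S⁻¹ = [-512031/1510979 -656389/3021958; 245197/1510979 -569841/1510979]
step 1: x' = x̄ + K·y = [-2709219/1510979, -233557/1510979]
step 1: P' = (I − K·H)·P̄ = [1769777/3021958 -278347/1510979; -278347/1510979 424094/1510979]
step 2: x̄ = F·x = [-4717767/1510979, -2475662/1510979]
step 2: P̄ = F·P·Fᵀ + Q = [12207543/1510979 4433794/1510979; 4433794/1510979 15819185/3021958]
step 2: y = z − H·x̄ = [-2426935/1510979, -6647133/1510979]
step 2: S = H·P̄·Hᵀ + R = [90097009/3021958 21897283/1510979; 21897283/1510979 63092068/1510979]
step 2: K = P̄·Hᵀ·S⁻¹ = [-528910677/1563696323 -677530433/3127392646; 253506697/1563696323 -589941301/1563696323]
step 2: x' = x̄ + K·y = [-5085054957/3127392646, -373936072/1563696323]
step 2: P' = (I − K·H)·P̄ = [1828020253/3127392646 -287622455/1563696323; -287622455/1563696323 438781878/1563696323]

step 0: x' = [-117/707, 1040/707], P' = [1741/2828 -275/1414; -275/1414 201/707]
step 1: x' = [-2709219/1510979, -233557/1510979], P' = [1769777/3021958 -278347/1510979; -278347/1510979 424094/1510979]
step 2: x' = [-5085054957/3127392646, -373936072/1563696323], P' = [1828020253/3127392646 -287622455/1563696323; -287622455/1563696323 438781878/1563696323]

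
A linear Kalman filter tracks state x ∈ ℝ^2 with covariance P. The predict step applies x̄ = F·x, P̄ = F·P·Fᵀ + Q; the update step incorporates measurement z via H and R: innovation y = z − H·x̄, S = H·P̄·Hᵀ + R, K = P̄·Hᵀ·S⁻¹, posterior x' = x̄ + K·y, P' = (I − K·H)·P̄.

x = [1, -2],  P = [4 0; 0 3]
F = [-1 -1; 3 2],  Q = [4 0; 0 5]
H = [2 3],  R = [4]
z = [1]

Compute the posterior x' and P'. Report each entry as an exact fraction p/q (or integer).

x' = [245/309, -21/103]
P' = [2375/309 -542/103; -542/103 416/103]

x̄ = F·x = [1, -1]
P̄ = F·P·Fᵀ + Q = [11 -18; -18 53]
y = z − H·x̄ = [2]
S = H·P̄·Hᵀ + R = [309]
K = P̄·Hᵀ·S⁻¹ = [-32/309; 41/103]
x' = x̄ + K·y = [245/309, -21/103]
P' = (I − K·H)·P̄ = [2375/309 -542/103; -542/103 416/103]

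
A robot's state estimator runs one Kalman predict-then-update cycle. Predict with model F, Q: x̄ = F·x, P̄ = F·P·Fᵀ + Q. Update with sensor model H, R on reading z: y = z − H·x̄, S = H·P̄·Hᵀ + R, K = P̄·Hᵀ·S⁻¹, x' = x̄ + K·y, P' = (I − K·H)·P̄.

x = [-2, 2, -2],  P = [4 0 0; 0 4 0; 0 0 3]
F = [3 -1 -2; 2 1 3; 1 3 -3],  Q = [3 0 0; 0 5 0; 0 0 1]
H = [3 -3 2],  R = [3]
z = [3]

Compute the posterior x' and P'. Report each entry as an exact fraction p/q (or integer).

x̄ = F·x = [-4, -8, 10]
P̄ = F·P·Fᵀ + Q = [55 2 18; 2 52 -7; 18 -7 68]
y = z − H·x̄ = [-29]
S = H·P̄·Hᵀ + R = [1502]
K = P̄·Hᵀ·S⁻¹ = [195/1502; -82/751; 211/1502]
x' = x̄ + K·y = [-11663/1502, -3630/751, 8901/1502]
P' = (I − K·H)·P̄ = [44585/1502 17492/751 -14109/1502; 17492/751 25604/751 12045/751; -14109/1502 12045/751 57615/1502]

x' = [-11663/1502, -3630/751, 8901/1502]
P' = [44585/1502 17492/751 -14109/1502; 17492/751 25604/751 12045/751; -14109/1502 12045/751 57615/1502]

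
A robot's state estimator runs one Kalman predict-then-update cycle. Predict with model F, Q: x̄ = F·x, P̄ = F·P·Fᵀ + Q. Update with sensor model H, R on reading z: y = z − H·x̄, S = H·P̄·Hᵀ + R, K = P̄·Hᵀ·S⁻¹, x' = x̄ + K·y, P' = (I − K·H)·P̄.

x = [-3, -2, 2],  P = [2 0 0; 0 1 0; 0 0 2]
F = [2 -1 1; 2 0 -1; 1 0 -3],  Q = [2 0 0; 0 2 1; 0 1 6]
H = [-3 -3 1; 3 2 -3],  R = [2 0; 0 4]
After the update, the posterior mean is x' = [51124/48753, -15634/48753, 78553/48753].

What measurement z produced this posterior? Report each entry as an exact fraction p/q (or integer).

z = [-1, -3]

x̄ = F·x = [-2, -8, -9]
P̄ = F·P·Fᵀ + Q = [13 6 -2; 6 12 11; -2 11 26]
S = H·P̄·Hᵀ + R = [307 -260; -260 379]
K = P̄·Hᵀ·S⁻¹ = [-7541/48753 2159/48753; -13957/48753 -8417/48753; -16499/48753 -19294/48753]
x' − x̄ = [148630/48753, 374390/48753, 517330/48753] = K·y
y = (KᵀK)⁻¹·Kᵀ·(x' − x̄) = [-22, -8]
z = y + H·x̄ = [-22, -8] + [21, 5] = [-1, -3]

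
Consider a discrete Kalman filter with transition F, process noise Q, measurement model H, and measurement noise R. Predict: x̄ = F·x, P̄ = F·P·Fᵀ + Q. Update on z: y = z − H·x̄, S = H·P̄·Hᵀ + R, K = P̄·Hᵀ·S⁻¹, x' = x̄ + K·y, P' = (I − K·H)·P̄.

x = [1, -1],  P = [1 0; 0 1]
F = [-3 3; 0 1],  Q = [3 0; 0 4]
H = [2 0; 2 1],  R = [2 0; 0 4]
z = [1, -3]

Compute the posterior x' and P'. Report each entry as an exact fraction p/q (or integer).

x' = [0, -5/3]
P' = [12/31 -12/31; -12/31 1172/465]

x̄ = F·x = [-6, -1]
P̄ = F·P·Fᵀ + Q = [21 3; 3 5]
y = z − H·x̄ = [13, 10]
S = H·P̄·Hᵀ + R = [86 90; 90 105]
K = P̄·Hᵀ·S⁻¹ = [12/31 3/31; -12/31 203/465]
x' = x̄ + K·y = [0, -5/3]
P' = (I − K·H)·P̄ = [12/31 -12/31; -12/31 1172/465]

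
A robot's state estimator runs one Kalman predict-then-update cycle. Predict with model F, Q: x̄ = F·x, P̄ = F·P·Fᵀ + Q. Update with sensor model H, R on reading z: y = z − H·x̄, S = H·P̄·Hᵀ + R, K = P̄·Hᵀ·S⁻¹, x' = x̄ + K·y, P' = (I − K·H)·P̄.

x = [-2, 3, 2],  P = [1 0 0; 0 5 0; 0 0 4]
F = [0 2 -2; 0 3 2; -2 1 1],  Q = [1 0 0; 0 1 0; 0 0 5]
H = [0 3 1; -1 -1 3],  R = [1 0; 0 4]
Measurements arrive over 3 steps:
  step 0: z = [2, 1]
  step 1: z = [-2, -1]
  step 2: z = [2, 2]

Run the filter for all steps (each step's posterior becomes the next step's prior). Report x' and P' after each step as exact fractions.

step 0: x̄ = F·x = [2, 13, 9]
step 0: P̄ = F·P·Fᵀ + Q = [37 14 2; 14 62 23; 2 23 18]
step 0: y = z − H·x̄ = [-46, -11]
step 0: S = H·P̄·Hᵀ + R = [715 8; 8 143]
step 0: K = P̄·Hᵀ·S⁻¹ = [6652/102181 -32527/102181; 29943/102181 -6677/102181; 12209/102181 20039/102181]
step 0: x' = x̄ + K·y = [256167/102181, 24422/102181, 137586/102181]
step 0: P' = (I − K·H)·P̄ = [2024294/102181 -187423/102181 568921/102181; -187423/102181 30396/102181 -61245/102181; 568921/102181 -61245/102181 195944/102181]
step 1: x̄ = F·x = [-226328/102181, 348438/102181, -350326/102181]
step 1: P̄ = F·P·Fᵀ + Q = [1497501/102181 -478910/102181 2694280/102181; -478910/102181 424581/102181 -974295/102181; 2694280/102181 -974295/102181 7185939/102181]
step 1: y = z − H·x̄ = [-899350/102181, 1070907/102181]
step 1: S = H·P̄·Hᵀ + R = [5263579/102181 11232164/102181; 11232164/102181 55726527/102181]
step 1: K = P̄·Hᵀ·S⁻¹ = [-90700906/1635915377 225660591/1635915377; 478633880/1635915377 -180682516/1635915377; 144287210/1635915377 553279712/1635915377]
step 1: x' = x̄ + K·y = [-460164699/1635915377, -527871806/1635915377, -1080017578/1635915377]
step 1: P' = (I − K·H)·P̄ = [9490249978/1635915377 -1066499506/1635915377 3108797612/1635915377; -1066499506/1635915377 322513121/1635915377 -488905483/1635915377; 3108797612/1635915377 -488905483/1635915377 1611003659/1635915377]
step 2: x̄ = F·x = [1104291544/1635915377, -3743650574/1635915377, -687559986/1635915377]
step 2: P̄ = F·P·Fᵀ + Q = [13281226361/1635915377 -3531124944/1635915377 14124207396/1635915377; -3531124944/1635915377 5115682306/1635915377 -4291174146/1635915377; 14124207396/1635915377 -4291174146/1635915377 38927090187/1635915377]
step 2: y = z − H·x̄ = [15190342462/1635915377, 2695151682/1635915377]
step 2: S = H·P̄·Hᵀ + R = [60857101442/1635915377 63573997911/1635915377; 63573997911/1635915377 309223932470/1635915377]
step 2: K = P̄·Hᵀ·S⁻¹ = [-600352653213/9032752686347 1076365525114/9032752686347; 2651664292320/9032752686347 -967496781196/9032752686347; 768535876917/9032752686347 2966064341499/9032752686347]
step 2: x' = x̄ + K·y = [2296083537430/9032752686347, 2357498677870/9032752686347, 8226438446790/9032752686347]
step 2: P' = (I − K·H)·P̄ = [53164132027065/9032752686347 -5927065208716/9032752686347 17180842972935/9032752686347; -5927065208716/9032752686347 1775204521046/9032752686347 -2673949270818/9032752686347; 17180842972935/9032752686347 -2673949270818/9032752686347 8790383689371/9032752686347]

step 0: x' = [256167/102181, 24422/102181, 137586/102181], P' = [2024294/102181 -187423/102181 568921/102181; -187423/102181 30396/102181 -61245/102181; 568921/102181 -61245/102181 195944/102181]
step 1: x' = [-460164699/1635915377, -527871806/1635915377, -1080017578/1635915377], P' = [9490249978/1635915377 -1066499506/1635915377 3108797612/1635915377; -1066499506/1635915377 322513121/1635915377 -488905483/1635915377; 3108797612/1635915377 -488905483/1635915377 1611003659/1635915377]
step 2: x' = [2296083537430/9032752686347, 2357498677870/9032752686347, 8226438446790/9032752686347], P' = [53164132027065/9032752686347 -5927065208716/9032752686347 17180842972935/9032752686347; -5927065208716/9032752686347 1775204521046/9032752686347 -2673949270818/9032752686347; 17180842972935/9032752686347 -2673949270818/9032752686347 8790383689371/9032752686347]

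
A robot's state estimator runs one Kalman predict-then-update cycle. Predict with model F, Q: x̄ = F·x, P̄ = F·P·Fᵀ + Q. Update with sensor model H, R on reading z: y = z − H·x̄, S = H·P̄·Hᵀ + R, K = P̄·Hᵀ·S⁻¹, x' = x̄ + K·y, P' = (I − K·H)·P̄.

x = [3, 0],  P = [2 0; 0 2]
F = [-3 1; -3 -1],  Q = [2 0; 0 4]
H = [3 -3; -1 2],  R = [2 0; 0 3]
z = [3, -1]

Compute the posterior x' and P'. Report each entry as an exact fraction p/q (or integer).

x' = [-829/1470, -1033/735]
P' = [2413/735 2132/735; 2132/735 2008/735]

x̄ = F·x = [-9, -9]
P̄ = F·P·Fᵀ + Q = [22 16; 16 24]
y = z − H·x̄ = [3, 8]
S = H·P̄·Hᵀ + R = [128 -66; -66 57]
K = P̄·Hᵀ·S⁻¹ = [281/490 617/735; 62/245 628/735]
x' = x̄ + K·y = [-829/1470, -1033/735]
P' = (I − K·H)·P̄ = [2413/735 2132/735; 2132/735 2008/735]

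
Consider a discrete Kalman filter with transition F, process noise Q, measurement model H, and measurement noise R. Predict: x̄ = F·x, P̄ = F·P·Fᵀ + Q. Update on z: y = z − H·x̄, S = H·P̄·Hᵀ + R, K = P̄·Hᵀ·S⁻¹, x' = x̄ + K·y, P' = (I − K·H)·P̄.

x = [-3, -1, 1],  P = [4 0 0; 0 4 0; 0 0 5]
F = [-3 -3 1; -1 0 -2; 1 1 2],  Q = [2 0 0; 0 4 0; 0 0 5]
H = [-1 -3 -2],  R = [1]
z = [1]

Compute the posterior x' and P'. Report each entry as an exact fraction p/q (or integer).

x' = [325/44, -181/66, -1/33]
P' = [2393/44 -317/22 -59/11; -317/22 563/33 -602/33; -59/11 -602/33 989/33]

x̄ = F·x = [13, 1, -2]
P̄ = F·P·Fᵀ + Q = [79 2 -14; 2 28 -24; -14 -24 33]
y = z − H·x̄ = [13]
S = H·P̄·Hᵀ + R = [132]
K = P̄·Hᵀ·S⁻¹ = [-19/44; -19/66; 5/33]
x' = x̄ + K·y = [325/44, -181/66, -1/33]
P' = (I − K·H)·P̄ = [2393/44 -317/22 -59/11; -317/22 563/33 -602/33; -59/11 -602/33 989/33]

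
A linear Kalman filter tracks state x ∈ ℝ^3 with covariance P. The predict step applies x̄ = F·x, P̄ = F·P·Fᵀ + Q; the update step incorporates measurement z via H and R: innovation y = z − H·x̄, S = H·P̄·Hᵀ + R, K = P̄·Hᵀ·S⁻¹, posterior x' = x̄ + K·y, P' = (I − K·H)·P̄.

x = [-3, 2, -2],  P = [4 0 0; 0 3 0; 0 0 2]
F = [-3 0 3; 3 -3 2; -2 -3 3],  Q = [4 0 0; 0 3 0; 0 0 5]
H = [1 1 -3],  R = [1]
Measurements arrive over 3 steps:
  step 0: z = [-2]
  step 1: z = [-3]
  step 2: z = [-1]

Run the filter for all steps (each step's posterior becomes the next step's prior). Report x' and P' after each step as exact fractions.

step 0: x' = [1379/337, -6423/337, -1458/337], P' = [11082/337 -7628/337 1182/337; -7628/337 24913/337 5760/337; 1182/337 5760/337 2361/337]
step 1: x' = [-8371503/469025, 3916023/93805, 4213036/469025], P' = [133236787/469025 -52556862/93805 -43199169/469025; -52556862/93805 21239481/18761 17888754/93805; -43199169/469025 17888754/93805 15475678/469025]
step 2: x' = [-21973894387/3044315237, 67360707771/3044315237, 16126753356/3044315237], P' = [822668188011/3044315237 -1641394176106/3044315237 -273729341421/3044315237; -1641394176106/3044315237 3358384515602/3044315237 574041863883/3044315237; -273729341421/3044315237 574041863883/3044315237 100739403287/3044315237]

step 0: x̄ = F·x = [3, -19, -6]
step 0: P̄ = F·P·Fᵀ + Q = [58 -24 42; -24 74 15; 42 15 66]
step 0: y = z − H·x̄ = [-4]
step 0: S = H·P̄·Hᵀ + R = [337]
step 0: K = P̄·Hᵀ·S⁻¹ = [-92/337; 5/337; -141/337]
step 0: x' = x̄ + K·y = [1379/337, -6423/337, -1458/337]
step 0: P' = (I − K·H)·P̄ = [11082/337 -7628/337 1182/337; -7628/337 24913/337 5760/337; 1182/337 5760/337 2361/337]
step 1: x̄ = F·x = [-8511/337, 20490/337, 12137/337]
step 1: P̄ = F·P·Fᵀ + Q = [101059/337 -202518/337 -50481/337; -202518/337 416778/337 114285/337; -50481/337 114285/337 82079/337]
step 1: y = z − H·x̄ = [23421/337]
step 1: S = H·P̄·Hᵀ + R = [469025/337]
step 1: K = P̄·Hᵀ·S⁻¹ = [49984/469025; -25719/93805; -182433/469025]
step 1: x' = x̄ + K·y = [-8371503/469025, 3916023/93805, 4213036/469025]
step 1: P' = (I − K·H)·P̄ = [133236787/469025 -52556862/93805 -43199169/469025; -52556862/93805 21239481/18761 17888754/93805; -43199169/469025 17888754/93805 15475678/469025]
step 2: x̄ = F·x = [37753617/469025, -75428782/469025, -29358231/469025]
step 2: P̄ = F·P·Fᵀ + Q = [2117873327/469025 -4405927242/469025 -1583363361/469025; -4405927242/469025 9179726407/469025 3303017106/469025; -1583363361/469025 3303017106/469025 1208447048/469025]
step 2: y = z − H·x̄ = [-50868553/469025]
step 2: S = H·P̄·Hᵀ + R = [3044315237/469025]
step 2: K = P̄·Hᵀ·S⁻¹ = [2462036168/3044315237; -5135252153/3044315237; -1905687399/3044315237]
step 2: x' = x̄ + K·y = [-21973894387/3044315237, 67360707771/3044315237, 16126753356/3044315237]
step 2: P' = (I − K·H)·P̄ = [822668188011/3044315237 -1641394176106/3044315237 -273729341421/3044315237; -1641394176106/3044315237 3358384515602/3044315237 574041863883/3044315237; -273729341421/3044315237 574041863883/3044315237 100739403287/3044315237]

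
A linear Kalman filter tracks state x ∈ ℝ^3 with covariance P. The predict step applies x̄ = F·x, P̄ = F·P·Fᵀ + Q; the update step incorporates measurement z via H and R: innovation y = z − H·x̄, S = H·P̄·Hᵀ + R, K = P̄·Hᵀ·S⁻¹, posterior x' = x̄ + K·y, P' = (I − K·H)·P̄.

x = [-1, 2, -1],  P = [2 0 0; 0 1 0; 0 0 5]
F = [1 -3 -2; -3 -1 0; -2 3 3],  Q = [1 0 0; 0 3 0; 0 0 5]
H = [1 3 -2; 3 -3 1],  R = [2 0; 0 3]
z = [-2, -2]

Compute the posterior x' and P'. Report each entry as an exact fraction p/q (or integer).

x' = [-91963/80472, -15737/26824, -11689/26824]
P' = [39259/80472 17457/26824 27749/26824; 17457/26824 51577/26824 83397/26824; 27749/26824 83397/26824 145797/26824]

x̄ = F·x = [-5, 1, 5]
P̄ = F·P·Fᵀ + Q = [32 -3 -43; -3 22 9; -43 9 67]
y = z − H·x̄ = [10, 11]
S = H·P̄·Hᵀ + R = [546 42; 42 298]
K = P̄·Hᵀ·S⁻¹ = [14939/80472 697/3832; 2697/26824 -903/3832; -6827/26824 -1007/3832]
x' = x̄ + K·y = [-91963/80472, -15737/26824, -11689/26824]
P' = (I − K·H)·P̄ = [39259/80472 17457/26824 27749/26824; 17457/26824 51577/26824 83397/26824; 27749/26824 83397/26824 145797/26824]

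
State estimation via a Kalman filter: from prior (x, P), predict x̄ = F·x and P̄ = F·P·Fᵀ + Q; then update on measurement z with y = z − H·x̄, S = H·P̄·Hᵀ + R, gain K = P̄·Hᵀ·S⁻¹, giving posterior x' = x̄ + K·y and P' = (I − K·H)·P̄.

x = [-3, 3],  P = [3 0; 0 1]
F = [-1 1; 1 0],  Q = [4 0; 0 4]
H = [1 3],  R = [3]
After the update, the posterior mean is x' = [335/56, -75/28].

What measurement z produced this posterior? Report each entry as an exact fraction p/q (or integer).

z = [-2]

x̄ = F·x = [6, -3]
P̄ = F·P·Fᵀ + Q = [8 -3; -3 7]
S = H·P̄·Hᵀ + R = [56]
K = P̄·Hᵀ·S⁻¹ = [-1/56; 9/28]
x' − x̄ = [-1/56, 9/28] = K·y
y = (KᵀK)⁻¹·Kᵀ·(x' − x̄) = [1]
z = y + H·x̄ = [1] + [-3] = [-2]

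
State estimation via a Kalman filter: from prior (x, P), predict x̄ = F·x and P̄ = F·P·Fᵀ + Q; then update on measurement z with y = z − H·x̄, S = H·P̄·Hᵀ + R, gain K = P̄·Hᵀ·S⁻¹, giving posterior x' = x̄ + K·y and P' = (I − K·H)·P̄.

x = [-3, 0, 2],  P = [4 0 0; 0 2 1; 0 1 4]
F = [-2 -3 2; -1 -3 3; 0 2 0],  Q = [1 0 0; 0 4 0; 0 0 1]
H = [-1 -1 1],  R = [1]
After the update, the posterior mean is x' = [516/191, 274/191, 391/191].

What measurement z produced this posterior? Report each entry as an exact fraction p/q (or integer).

x̄ = F·x = [10, 9, 0]
P̄ = F·P·Fᵀ + Q = [39 35 -8; 35 44 -6; -8 -6 9]
S = H·P̄·Hᵀ + R = [191]
K = P̄·Hᵀ·S⁻¹ = [-82/191; -85/191; 23/191]
x' − x̄ = [-1394/191, -1445/191, 391/191] = K·y
y = (KᵀK)⁻¹·Kᵀ·(x' − x̄) = [17]
z = y + H·x̄ = [17] + [-19] = [-2]

z = [-2]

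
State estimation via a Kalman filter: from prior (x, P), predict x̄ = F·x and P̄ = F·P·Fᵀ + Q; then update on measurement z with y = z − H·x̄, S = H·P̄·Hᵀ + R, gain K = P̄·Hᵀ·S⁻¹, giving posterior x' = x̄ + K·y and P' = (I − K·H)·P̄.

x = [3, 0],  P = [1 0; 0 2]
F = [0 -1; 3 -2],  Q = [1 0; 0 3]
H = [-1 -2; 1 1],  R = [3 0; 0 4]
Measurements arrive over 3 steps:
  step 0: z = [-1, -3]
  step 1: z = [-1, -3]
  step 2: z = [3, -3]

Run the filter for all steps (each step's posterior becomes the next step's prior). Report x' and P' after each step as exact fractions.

step 0: x̄ = F·x = [0, 9]
step 0: P̄ = F·P·Fᵀ + Q = [3 4; 4 20]
step 0: y = z − H·x̄ = [17, -12]
step 0: S = H·P̄·Hᵀ + R = [102 -55; -55 35]
step 0: K = P̄·Hᵀ·S⁻¹ = [0 1/5; -44/109 28/545]
step 0: x' = x̄ + K·y = [-12/5, 829/545]
step 0: P' = (I − K·H)·P̄ = [8/5 -4/5; -4/5 548/545]
step 1: x̄ = F·x = [-829/545, -5582/545]
step 1: P̄ = F·P·Fᵀ + Q = [1093/545 2404/545; 2404/545 16907/545]
step 1: y = z − H·x̄ = [-12538/545, 4776/545]
step 1: S = H·P̄·Hᵀ + R = [79972/545 -42119/545; -42119/545 24988/545]
step 1: K = P̄·Hᵀ·S⁻¹ = [-301/411615 57097/411615; -33635/82323 6926/82323]
step 1: x' = x̄ + K·y = [-23765/82323, -8684/82323]
step 1: P' = (I − K·H)·P̄ = [455873/411615 -45497/82323; -45497/82323 73201/82323]
step 2: x̄ = F·x = [8684/82323, -53927/82323]
step 2: P̄ = F·P·Fᵀ + Q = [155524/82323 282893/82323; 282893/82323 9531542/411615]
step 2: y = z − H·x̄ = [147799/82323, -22414/9147]
step 2: S = H·P̄·Hᵀ + R = [45796493/411615 -2676011/45735; -2676011/45735 547576/15245]
step 2: K = P̄·Hᵀ·S⁻¹ = [-1279919/235746529 32868817/235746529; -95056477/235746529 19691740/235746529]
step 2: x' = x̄ + K·y = [-57972169/235746529, -373342702/235746529]
step 2: P' = (I − K·H)·P̄ = [259110779/235746529 -127635511/235746529; -127635511/235746529 206402471/235746529]

step 0: x' = [-12/5, 829/545], P' = [8/5 -4/5; -4/5 548/545]
step 1: x' = [-23765/82323, -8684/82323], P' = [455873/411615 -45497/82323; -45497/82323 73201/82323]
step 2: x' = [-57972169/235746529, -373342702/235746529], P' = [259110779/235746529 -127635511/235746529; -127635511/235746529 206402471/235746529]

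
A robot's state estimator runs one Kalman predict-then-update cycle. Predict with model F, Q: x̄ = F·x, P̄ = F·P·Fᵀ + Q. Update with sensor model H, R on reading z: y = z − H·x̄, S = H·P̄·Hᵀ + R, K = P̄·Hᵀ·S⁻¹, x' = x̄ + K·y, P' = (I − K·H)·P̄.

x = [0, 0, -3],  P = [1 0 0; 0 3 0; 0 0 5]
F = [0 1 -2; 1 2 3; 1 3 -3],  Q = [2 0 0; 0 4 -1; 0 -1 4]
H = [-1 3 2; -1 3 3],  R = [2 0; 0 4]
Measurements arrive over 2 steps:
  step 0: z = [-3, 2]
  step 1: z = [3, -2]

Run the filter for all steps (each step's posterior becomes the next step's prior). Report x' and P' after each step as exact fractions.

step 0: x̄ = F·x = [6, -9, 9]
step 0: P̄ = F·P·Fᵀ + Q = [25 -24 39; -24 62 -27; 39 -27 77]
step 0: y = z − H·x̄ = [12, 8]
step 0: S = H·P̄·Hᵀ + R = [557 589; 589 704]
step 0: K = P̄·Hᵀ·S⁻¹ = [-25156/45207 22331/45207; 11281/15069 -6677/15069; -41443/45207 41801/45207]
step 0: x' = x̄ + K·y = [148018/45207, -53665/15069, 243955/45207]
step 0: P' = (I − K·H)·P̄ = [205591/45207 -13777/15069 139636/45207; -13777/15069 11925/5023 -49270/15069; 139636/45207 -49270/15069 250090/45207]
step 1: x̄ = F·x = [-648905/45207, 557893/45207, -1066832/45207]
step 1: P̄ = F·P·Fᵀ + Q = [1789339/45207 -1458683/45207 2832202/45207; -1458683/45207 1965301/45207 -2096561/45207; 2832202/45207 -2096561/45207 5177932/45207]
step 1: y = z − H·x̄ = [-53299/45207, 787498/45207]
step 1: S = H·P̄·Hᵀ + R = [12543748/45207 13687313/45207; 13687313/45207 20280052/45207]
step 1: K = P̄·Hᵀ·S⁻¹ = [-930565886/1483073961 798534208/1483073961; 1095825727/1483073961 -661713284/1483073961; -1387764605/1483073961 1405524343/1483073961]
step 1: x' = x̄ + K·y = [-6280704001/1483073961, 5483493224/1483073961, -8878640149/1483073961]
step 1: P' = (I − K·H)·P̄ = [7210523573/1483073961 -1587048469/1483073961 5055268604/1483073961; -1587048469/1483073961 3427204055/1483073961 -4838504590/1483073961; 5055268604/1483073961 -4838504590/1483073961 8397626582/1483073961]

step 0: x' = [148018/45207, -53665/15069, 243955/45207], P' = [205591/45207 -13777/15069 139636/45207; -13777/15069 11925/5023 -49270/15069; 139636/45207 -49270/15069 250090/45207]
step 1: x' = [-6280704001/1483073961, 5483493224/1483073961, -8878640149/1483073961], P' = [7210523573/1483073961 -1587048469/1483073961 5055268604/1483073961; -1587048469/1483073961 3427204055/1483073961 -4838504590/1483073961; 5055268604/1483073961 -4838504590/1483073961 8397626582/1483073961]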